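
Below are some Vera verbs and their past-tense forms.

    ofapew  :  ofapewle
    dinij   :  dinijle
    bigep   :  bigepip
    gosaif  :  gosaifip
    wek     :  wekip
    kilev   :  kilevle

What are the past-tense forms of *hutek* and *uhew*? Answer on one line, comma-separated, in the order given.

hutekip, uhewle

Looking at the final consonant of each stem: -ip when the stem ends in a voiceless consonant (*bigep*, *gosaif*, *wek*); -le when the stem ends in a voiced consonant (*ofapew*, *dinij*, *kilev*).
*hutek*: final consonant = /k/, voiceless → -ip → *hutekip*.
The final consonant of *uhew* is /w/, which is voiced, so the suffix is -le, giving *uhewle*.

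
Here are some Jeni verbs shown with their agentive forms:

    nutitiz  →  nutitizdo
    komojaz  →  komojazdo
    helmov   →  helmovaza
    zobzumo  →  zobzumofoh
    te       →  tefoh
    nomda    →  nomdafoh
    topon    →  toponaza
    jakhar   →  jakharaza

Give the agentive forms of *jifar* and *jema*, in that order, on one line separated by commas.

The alternation tracks the final sound of the stem — -do when the stem ends in a sibilant (*nutitiz*, *komojaz*); -aza when the stem ends in a non-sibilant consonant (*helmov*, *topon*, *jakhar*); -foh when the stem ends in a vowel (*zobzumo*, *te*, *nomda*).
*jifar*: final sound = /r/, a non-sibilant consonant → -aza → *jifaraza*.
*jema*: final sound = /a/, a vowel → -foh → *jemafoh*.

jifaraza, jemafoh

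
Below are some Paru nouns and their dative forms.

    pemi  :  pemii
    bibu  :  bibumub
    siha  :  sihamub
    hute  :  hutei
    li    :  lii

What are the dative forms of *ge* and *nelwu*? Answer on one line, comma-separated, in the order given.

gei, nelwumub

The suffix is conditioned by the last vowel: -i when the last vowel of the stem is a front vowel (*pemi*, *hute*, *li*); -mub when the last vowel of the stem is a back vowel (*bibu*, *siha*).
*ge* — last vowel /e/ (a front vowel) → -i → *gei*.
*nelwu*: last vowel = /u/, a back vowel → -mub → *nelwumub*.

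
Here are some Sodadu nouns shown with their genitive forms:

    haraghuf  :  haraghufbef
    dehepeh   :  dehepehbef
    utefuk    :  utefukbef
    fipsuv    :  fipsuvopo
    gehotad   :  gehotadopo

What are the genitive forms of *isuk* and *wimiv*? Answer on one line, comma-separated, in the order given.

isukbef, wimivopo

The pattern is voicing of the final consonant: -bef when the stem ends in a voiceless consonant (*haraghuf*, *dehepeh*, *utefuk*); -opo when the stem ends in a voiced consonant (*fipsuv*, *gehotad*).
*isuk*: final consonant = /k/, voiceless → -bef → *isukbef*.
The final consonant of *wimiv* is /v/, which is voiced, so the suffix is -opo, giving *wimivopo*.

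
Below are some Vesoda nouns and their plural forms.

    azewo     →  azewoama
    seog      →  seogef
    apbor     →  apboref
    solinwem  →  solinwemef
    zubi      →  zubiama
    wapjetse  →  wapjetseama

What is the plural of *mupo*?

mupoama

The alternation tracks the final sound of the stem — -ef when the stem ends in a consonant (*seog*, *apbor*, *solinwem*); -ama when the stem ends in a vowel (*azewo*, *zubi*, *wapjetse*).
Since the final sound of *mupo* is /o/ (a vowel), it takes -ama, giving *mupoama*.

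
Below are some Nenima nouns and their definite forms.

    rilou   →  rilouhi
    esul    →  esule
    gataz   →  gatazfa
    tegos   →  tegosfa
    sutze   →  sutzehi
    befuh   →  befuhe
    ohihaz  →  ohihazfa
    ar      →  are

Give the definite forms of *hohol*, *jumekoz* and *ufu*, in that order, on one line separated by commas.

Looking at the final sound of each stem: -fa when the stem ends in a sibilant (*gataz*, *tegos*, *ohihaz*); -e when the stem ends in a non-sibilant consonant (*esul*, *befuh*, *ar*); -hi when the stem ends in a vowel (*rilou*, *sutze*).
*hohol*: final sound = /l/, a non-sibilant consonant → -e → *hohole*.
*jumekoz* — final sound /z/ (a sibilant) → -fa → *jumekozfa*.
*ufu* — final sound /u/ (a vowel) → -hi → *ufuhi*.

hohole, jumekozfa, ufuhi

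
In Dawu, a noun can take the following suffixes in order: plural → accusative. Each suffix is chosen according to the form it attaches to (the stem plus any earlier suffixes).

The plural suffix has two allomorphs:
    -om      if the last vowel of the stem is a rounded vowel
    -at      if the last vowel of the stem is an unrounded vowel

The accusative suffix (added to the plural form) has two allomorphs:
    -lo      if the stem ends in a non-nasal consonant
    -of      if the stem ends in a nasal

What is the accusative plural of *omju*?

Since the last vowel of *omju* is /u/ (a rounded vowel), it takes -om, giving *omjuom*.
The final consonant of the plural form *omjuom* is /m/, which is a nasal, so the accusative suffix is -of, giving *omjuomof*.

omjuomof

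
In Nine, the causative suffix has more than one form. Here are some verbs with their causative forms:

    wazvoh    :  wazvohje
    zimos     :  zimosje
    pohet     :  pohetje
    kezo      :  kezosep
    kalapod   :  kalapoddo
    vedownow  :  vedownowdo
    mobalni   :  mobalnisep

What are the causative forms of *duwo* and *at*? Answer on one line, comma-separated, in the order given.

The suffix is conditioned by the final sound: -je when the stem ends in a voiceless consonant (*wazvoh*, *zimos*, *pohet*); -do when the stem ends in a voiced consonant (*kalapod*, *vedownow*); -sep when the stem ends in a vowel (*kezo*, *mobalni*).
*duwo*: final sound = /o/, a vowel → -sep → *duwosep*.
*at*: final sound = /t/, a voiceless consonant → -je → *atje*.

duwosep, atje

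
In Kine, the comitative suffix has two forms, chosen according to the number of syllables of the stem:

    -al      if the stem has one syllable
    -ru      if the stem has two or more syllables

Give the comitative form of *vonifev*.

*vonifev* has 3 syllables, so the suffix is -ru, giving *vonifevru*.

vonifevru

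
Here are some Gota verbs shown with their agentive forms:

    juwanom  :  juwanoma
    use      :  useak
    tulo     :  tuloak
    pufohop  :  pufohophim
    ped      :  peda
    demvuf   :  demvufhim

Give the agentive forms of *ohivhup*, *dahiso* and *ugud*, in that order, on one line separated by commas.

ohivhuphim, dahisoak, uguda

The alternation tracks the final sound of the stem — -him when the stem ends in a voiceless consonant (*pufohop*, *demvuf*); -a when the stem ends in a voiced consonant (*juwanom*, *ped*); -ak when the stem ends in a vowel (*use*, *tulo*).
*ohivhup* — final sound /p/ (a voiceless consonant) → -him → *ohivhuphim*.
*dahiso*: final sound = /o/, a vowel → -ak → *dahisoak*.
The final sound of *ugud* is /d/, which is a voiced consonant, so the suffix is -a, giving *uguda*.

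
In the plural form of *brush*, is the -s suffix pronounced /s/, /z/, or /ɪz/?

/ɪz/

The stem *brush* ends in a sibilant (/s, z, ʃ, ʒ, tʃ, dʒ/).
The plural suffix surfaces as /ɪz/ after sibilants, /s/ after other voiceless consonants, and /z/ after other voiced sounds.
So the plural -s on *brush* is pronounced /ɪz/.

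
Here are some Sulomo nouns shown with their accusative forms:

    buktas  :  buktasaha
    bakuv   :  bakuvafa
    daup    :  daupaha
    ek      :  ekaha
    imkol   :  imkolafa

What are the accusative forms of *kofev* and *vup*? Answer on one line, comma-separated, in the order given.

kofevafa, vupaha

Looking at the final consonant of each stem: -aha when the stem ends in a voiceless consonant (*buktas*, *daup*, *ek*); -afa when the stem ends in a voiced consonant (*bakuv*, *imkol*).
The final consonant of *kofev* is /v/, which is voiced, so the suffix is -afa, giving *kofevafa*.
The final consonant of *vup* is /p/, which is voiceless, so the suffix is -aha, giving *vupaha*.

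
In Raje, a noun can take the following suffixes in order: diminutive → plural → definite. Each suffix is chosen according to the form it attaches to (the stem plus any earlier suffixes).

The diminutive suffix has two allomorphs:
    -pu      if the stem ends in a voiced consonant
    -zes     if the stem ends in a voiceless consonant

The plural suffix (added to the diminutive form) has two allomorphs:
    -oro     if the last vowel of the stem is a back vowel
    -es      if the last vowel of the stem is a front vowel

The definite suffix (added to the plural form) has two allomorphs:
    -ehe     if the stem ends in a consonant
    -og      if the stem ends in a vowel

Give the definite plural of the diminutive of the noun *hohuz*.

hohuzpuoroog

*hohuz*: final consonant = /z/, voiced → -pu → *hohuzpu*.
The last vowel of the diminutive form *hohuzpu* is /u/, which is a back vowel, so the plural suffix is -oro, giving *hohuzpuoro*.
Since the final sound of the plural form *hohuzpuoro* is /o/ (a vowel), it takes -og, giving *hohuzpuoroog*.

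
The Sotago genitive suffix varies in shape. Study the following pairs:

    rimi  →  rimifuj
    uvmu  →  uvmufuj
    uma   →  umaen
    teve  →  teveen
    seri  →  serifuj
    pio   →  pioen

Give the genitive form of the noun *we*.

ween

Looking at the last vowel of each stem: -fuj when the last vowel of the stem is a high vowel (*rimi*, *uvmu*, *seri*); -en when the last vowel of the stem is a non-high vowel (*uma*, *teve*, *pio*).
*we*: last vowel = /e/, a non-high vowel → -en → *ween*.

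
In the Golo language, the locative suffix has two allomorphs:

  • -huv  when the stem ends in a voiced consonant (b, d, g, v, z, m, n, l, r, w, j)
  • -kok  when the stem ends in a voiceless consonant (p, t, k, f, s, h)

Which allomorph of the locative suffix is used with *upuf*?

Since the final consonant of *upuf* is /f/ (voiceless), it takes -kok.

-kok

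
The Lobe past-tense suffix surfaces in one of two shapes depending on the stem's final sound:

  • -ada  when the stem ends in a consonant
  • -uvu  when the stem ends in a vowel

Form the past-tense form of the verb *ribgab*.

*ribgab*: final sound = /b/, a consonant → -ada → *ribgabada*.

ribgabada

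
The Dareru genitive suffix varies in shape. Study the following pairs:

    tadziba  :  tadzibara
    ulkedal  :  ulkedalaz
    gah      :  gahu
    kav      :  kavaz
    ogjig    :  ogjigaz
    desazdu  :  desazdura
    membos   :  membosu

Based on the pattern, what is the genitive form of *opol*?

opolaz

The pattern is voicing of the final sound: -u when the stem ends in a voiceless consonant (*gah*, *membos*); -az when the stem ends in a voiced consonant (*ulkedal*, *kav*, *ogjig*); -ra when the stem ends in a vowel (*tadziba*, *desazdu*).
*opol*: final sound = /l/, a voiced consonant → -az → *opolaz*.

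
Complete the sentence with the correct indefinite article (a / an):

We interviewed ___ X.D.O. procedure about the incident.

an

The indefinite article is chosen by the initial *sound* of the following word, not its spelling.
The initialism *X.D.O.* is read letter by letter; the first letter, X, is pronounced /ɛks/, which begins with a vowel sound.
So the article is *an*: We interviewed an X.D.O. procedure about the incident.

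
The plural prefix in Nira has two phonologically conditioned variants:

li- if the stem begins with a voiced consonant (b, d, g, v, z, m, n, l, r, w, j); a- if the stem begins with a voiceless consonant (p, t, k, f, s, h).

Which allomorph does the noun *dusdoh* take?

li-

*dusdoh*: first consonant = /d/, voiced → li-.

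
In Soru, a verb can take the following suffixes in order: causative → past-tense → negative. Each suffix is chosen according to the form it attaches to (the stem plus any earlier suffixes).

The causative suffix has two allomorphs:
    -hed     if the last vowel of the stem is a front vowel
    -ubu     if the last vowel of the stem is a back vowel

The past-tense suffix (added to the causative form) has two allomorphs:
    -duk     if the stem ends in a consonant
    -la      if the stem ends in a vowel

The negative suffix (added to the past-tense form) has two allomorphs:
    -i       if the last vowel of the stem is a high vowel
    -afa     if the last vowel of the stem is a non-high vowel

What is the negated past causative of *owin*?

Since the last vowel of *owin* is /i/ (a front vowel), it takes -hed, giving *owinhed*.
Since the final sound of the causative form *owinhed* is /d/ (a consonant), it takes -duk, giving *owinhedduk*.
The past-tense form *owinhedduk*: last vowel = /u/, a high vowel → -i → *owinhedduki*.

owinhedduki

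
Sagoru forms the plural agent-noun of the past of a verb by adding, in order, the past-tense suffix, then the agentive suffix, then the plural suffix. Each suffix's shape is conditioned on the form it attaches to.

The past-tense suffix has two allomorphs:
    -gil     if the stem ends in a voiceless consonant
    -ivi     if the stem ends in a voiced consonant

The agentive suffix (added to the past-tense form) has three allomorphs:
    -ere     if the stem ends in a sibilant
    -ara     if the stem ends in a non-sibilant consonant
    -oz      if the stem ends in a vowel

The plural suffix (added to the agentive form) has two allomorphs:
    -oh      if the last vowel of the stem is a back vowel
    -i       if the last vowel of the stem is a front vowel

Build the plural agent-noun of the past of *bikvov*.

bikvoviviozoh

Since the final consonant of *bikvov* is /v/ (voiced), it takes -ivi, giving *bikvovivi*.
The past-tense form *bikvovivi* — final sound /i/ (a vowel) → -oz → *bikvovivioz*.
The last vowel of the agentive form *bikvovivioz* is /o/, which is a back vowel, so the plural suffix is -oh, giving *bikvoviviozoh*.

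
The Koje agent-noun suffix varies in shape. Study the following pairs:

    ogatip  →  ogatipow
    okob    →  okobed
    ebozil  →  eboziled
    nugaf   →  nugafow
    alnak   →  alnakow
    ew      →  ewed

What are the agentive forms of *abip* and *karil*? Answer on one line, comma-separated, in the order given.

The pattern is voicing of the final consonant: -ow when the stem ends in a voiceless consonant (*ogatip*, *nugaf*, *alnak*); -ed when the stem ends in a voiced consonant (*okob*, *ebozil*, *ew*).
Since the final consonant of *abip* is /p/ (voiceless), it takes -ow, giving *abipow*.
The final consonant of *karil* is /l/, which is voiced, so the suffix is -ed, giving *kariled*.

abipow, kariled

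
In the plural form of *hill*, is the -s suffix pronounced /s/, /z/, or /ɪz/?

/z/

The stem *hill* ends in a voiced non-sibilant sound.
The plural suffix surfaces as /ɪz/ after sibilants, /s/ after other voiceless consonants, and /z/ after other voiced sounds.
So the plural -s on *hill* is pronounced /z/.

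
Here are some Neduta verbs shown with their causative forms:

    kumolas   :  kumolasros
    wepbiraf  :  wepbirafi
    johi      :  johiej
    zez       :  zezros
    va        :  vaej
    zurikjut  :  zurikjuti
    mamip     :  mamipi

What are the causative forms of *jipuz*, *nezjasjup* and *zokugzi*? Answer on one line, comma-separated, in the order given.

jipuzros, nezjasjupi, zokugziej

The pattern is sibilance of the final sound: -ros when the stem ends in a sibilant (*kumolas*, *zez*); -i when the stem ends in a non-sibilant consonant (*wepbiraf*, *zurikjut*, *mamip*); -ej when the stem ends in a vowel (*johi*, *va*).
Since the final sound of *jipuz* is /z/ (a sibilant), it takes -ros, giving *jipuzros*.
The final sound of *nezjasjup* is /p/, which is a non-sibilant consonant, so the suffix is -i, giving *nezjasjupi*.
*zokugzi* — final sound /i/ (a vowel) → -ej → *zokugziej*.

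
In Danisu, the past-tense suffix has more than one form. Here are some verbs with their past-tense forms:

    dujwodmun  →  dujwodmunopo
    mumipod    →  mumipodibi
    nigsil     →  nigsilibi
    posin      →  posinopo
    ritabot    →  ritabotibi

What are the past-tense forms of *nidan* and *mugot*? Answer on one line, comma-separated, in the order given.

The pattern is nasality of the final consonant: -opo when the stem ends in a nasal (*dujwodmun*, *posin*); -ibi when the stem ends in a non-nasal consonant (*mumipod*, *nigsil*, *ritabot*).
*nidan*: final consonant = /n/, a nasal → -opo → *nidanopo*.
*mugot*: final consonant = /t/, non-nasal → -ibi → *mugotibi*.

nidanopo, mugotibi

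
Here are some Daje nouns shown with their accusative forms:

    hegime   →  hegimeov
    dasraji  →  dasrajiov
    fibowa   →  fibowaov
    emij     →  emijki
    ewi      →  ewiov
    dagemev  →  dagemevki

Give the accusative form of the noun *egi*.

Looking at the final sound of each stem: -ki when the stem ends in a consonant (*emij*, *dagemev*); -ov when the stem ends in a vowel (*hegime*, *dasraji*, *fibowa*, *ewi*).
The final sound of *egi* is /i/, which is a vowel, so the suffix is -ov, giving *egiov*.

egiov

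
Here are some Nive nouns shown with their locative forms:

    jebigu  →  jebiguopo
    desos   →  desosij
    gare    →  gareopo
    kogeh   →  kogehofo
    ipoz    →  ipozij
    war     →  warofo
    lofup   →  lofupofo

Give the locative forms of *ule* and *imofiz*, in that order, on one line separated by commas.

Looking at the final sound of each stem: -ij when the stem ends in a sibilant (*desos*, *ipoz*); -ofo when the stem ends in a non-sibilant consonant (*kogeh*, *war*, *lofup*); -opo when the stem ends in a vowel (*jebigu*, *gare*).
*ule*: final sound = /e/, a vowel → -opo → *uleopo*.
The final sound of *imofiz* is /z/, which is a sibilant, so the suffix is -ij, giving *imofizij*.

uleopo, imofizij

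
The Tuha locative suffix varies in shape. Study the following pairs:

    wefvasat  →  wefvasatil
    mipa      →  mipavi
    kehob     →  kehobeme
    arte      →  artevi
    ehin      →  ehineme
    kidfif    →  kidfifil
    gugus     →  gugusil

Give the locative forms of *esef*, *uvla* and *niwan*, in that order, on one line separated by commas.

Looking at the final sound of each stem: -il when the stem ends in a voiceless consonant (*wefvasat*, *kidfif*, *gugus*); -eme when the stem ends in a voiced consonant (*kehob*, *ehin*); -vi when the stem ends in a vowel (*mipa*, *arte*).
*esef*: final sound = /f/, a voiceless consonant → -il → *esefil*.
The final sound of *uvla* is /a/, which is a vowel, so the suffix is -vi, giving *uvlavi*.
*niwan* — final sound /n/ (a voiced consonant) → -eme → *niwaneme*.

esefil, uvlavi, niwaneme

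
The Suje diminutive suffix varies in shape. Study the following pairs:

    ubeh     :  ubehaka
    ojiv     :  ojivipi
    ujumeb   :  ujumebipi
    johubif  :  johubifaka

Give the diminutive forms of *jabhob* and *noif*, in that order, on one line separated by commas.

jabhobipi, noifaka

The pattern is voicing of the final consonant: -aka when the stem ends in a voiceless consonant (*ubeh*, *johubif*); -ipi when the stem ends in a voiced consonant (*ojiv*, *ujumeb*).
Since the final consonant of *jabhob* is /b/ (voiced), it takes -ipi, giving *jabhobipi*.
*noif*: final consonant = /f/, voiceless → -aka → *noifaka*.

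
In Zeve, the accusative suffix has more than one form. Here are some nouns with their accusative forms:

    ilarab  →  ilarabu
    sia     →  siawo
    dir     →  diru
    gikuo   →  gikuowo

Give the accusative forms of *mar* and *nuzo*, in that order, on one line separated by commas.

maru, nuzowo

Looking at the final sound of each stem: -u when the stem ends in a consonant (*ilarab*, *dir*); -wo when the stem ends in a vowel (*sia*, *gikuo*).
The final sound of *mar* is /r/, which is a consonant, so the suffix is -u, giving *maru*.
*nuzo* — final sound /o/ (a vowel) → -wo → *nuzowo*.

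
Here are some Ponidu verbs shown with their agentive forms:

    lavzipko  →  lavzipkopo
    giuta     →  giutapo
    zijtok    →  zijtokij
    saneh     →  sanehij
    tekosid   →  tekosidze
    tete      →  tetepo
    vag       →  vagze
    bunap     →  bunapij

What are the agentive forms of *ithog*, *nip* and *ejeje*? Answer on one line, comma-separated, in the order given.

ithogze, nipij, ejejepo

Looking at the final sound of each stem: -ij when the stem ends in a voiceless consonant (*zijtok*, *saneh*, *bunap*); -ze when the stem ends in a voiced consonant (*tekosid*, *vag*); -po when the stem ends in a vowel (*lavzipko*, *giuta*, *tete*).
Since the final sound of *ithog* is /g/ (a voiced consonant), it takes -ze, giving *ithogze*.
The final sound of *nip* is /p/, which is a voiceless consonant, so the suffix is -ij, giving *nipij*.
*ejeje* — final sound /e/ (a vowel) → -po → *ejejepo*.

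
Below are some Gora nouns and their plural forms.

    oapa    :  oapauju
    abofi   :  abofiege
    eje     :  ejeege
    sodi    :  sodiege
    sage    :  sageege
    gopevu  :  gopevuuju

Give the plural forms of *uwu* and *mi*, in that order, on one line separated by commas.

uwuuju, miege

The suffix is conditioned by the last vowel: -ege when the last vowel of the stem is a front vowel (*abofi*, *eje*, *sodi*, *sage*); -uju when the last vowel of the stem is a back vowel (*oapa*, *gopevu*).
Since the last vowel of *uwu* is /u/ (a back vowel), it takes -uju, giving *uwuuju*.
Since the last vowel of *mi* is /i/ (a front vowel), it takes -ege, giving *miege*.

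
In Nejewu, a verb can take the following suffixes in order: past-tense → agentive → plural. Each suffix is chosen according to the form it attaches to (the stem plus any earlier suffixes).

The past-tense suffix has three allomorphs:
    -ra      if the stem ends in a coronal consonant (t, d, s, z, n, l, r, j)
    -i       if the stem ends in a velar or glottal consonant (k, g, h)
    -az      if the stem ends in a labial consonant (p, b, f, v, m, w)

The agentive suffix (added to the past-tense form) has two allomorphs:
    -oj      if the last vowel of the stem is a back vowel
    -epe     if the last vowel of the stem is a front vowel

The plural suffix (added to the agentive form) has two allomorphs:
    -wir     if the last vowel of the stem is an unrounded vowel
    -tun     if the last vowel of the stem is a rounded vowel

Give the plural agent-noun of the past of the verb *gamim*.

gamimazojtun

*gamim*: final consonant = /m/, labial → -az → *gamimaz*.
The last vowel of the past-tense form *gamimaz* is /a/, which is a back vowel, so the agentive suffix is -oj, giving *gamimazoj*.
Since the last vowel of the agentive form *gamimazoj* is /o/ (a rounded vowel), it takes -tun, giving *gamimazojtun*.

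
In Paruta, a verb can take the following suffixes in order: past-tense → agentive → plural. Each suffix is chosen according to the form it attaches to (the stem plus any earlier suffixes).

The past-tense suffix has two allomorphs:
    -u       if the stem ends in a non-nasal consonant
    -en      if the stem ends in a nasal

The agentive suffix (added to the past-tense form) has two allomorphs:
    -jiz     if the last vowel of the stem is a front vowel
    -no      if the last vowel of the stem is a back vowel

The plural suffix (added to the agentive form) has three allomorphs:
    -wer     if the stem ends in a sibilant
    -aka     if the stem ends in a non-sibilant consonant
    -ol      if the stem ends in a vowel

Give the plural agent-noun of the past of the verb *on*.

*on*: final consonant = /n/, a nasal → -en → *onen*.
The last vowel of the past-tense form *onen* is /e/, which is a front vowel, so the agentive suffix is -jiz, giving *onenjiz*.
The agentive form *onenjiz* — final sound /z/ (a sibilant) → -wer → *onenjizwer*.

onenjizwer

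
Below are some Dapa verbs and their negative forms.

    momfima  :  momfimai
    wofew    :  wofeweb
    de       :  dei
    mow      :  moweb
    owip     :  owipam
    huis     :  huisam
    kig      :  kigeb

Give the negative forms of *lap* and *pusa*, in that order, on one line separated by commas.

The alternation tracks the final sound of the stem — -am when the stem ends in a voiceless consonant (*owip*, *huis*); -eb when the stem ends in a voiced consonant (*wofew*, *mow*, *kig*); -i when the stem ends in a vowel (*momfima*, *de*).
Since the final sound of *lap* is /p/ (a voiceless consonant), it takes -am, giving *lapam*.
The final sound of *pusa* is /a/, which is a vowel, so the suffix is -i, giving *pusai*.

lapam, pusai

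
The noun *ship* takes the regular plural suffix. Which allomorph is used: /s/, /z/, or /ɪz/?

/s/

The stem *ship* ends in a voiceless non-sibilant consonant.
The plural suffix surfaces as /ɪz/ after sibilants, /s/ after other voiceless consonants, and /z/ after other voiced sounds.
So the plural -s on *ship* is pronounced /s/.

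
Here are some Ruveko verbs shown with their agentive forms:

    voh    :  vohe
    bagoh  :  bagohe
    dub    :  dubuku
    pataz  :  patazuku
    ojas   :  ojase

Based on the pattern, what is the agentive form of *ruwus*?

The suffix is conditioned by the final consonant: -e when the stem ends in a voiceless consonant (*voh*, *bagoh*, *ojas*); -uku when the stem ends in a voiced consonant (*dub*, *pataz*).
The final consonant of *ruwus* is /s/, which is voiceless, so the suffix is -e, giving *ruwuse*.

ruwuse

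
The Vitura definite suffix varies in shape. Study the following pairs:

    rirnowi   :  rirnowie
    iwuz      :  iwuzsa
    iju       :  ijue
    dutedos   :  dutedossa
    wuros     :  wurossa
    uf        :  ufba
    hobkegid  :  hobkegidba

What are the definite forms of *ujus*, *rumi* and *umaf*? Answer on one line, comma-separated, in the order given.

ujussa, rumie, umafba

The alternation tracks the final sound of the stem — -sa when the stem ends in a sibilant (*iwuz*, *dutedos*, *wuros*); -ba when the stem ends in a non-sibilant consonant (*uf*, *hobkegid*); -e when the stem ends in a vowel (*rirnowi*, *iju*).
*ujus*: final sound = /s/, a sibilant → -sa → *ujussa*.
Since the final sound of *rumi* is /i/ (a vowel), it takes -e, giving *rumie*.
*umaf*: final sound = /f/, a non-sibilant consonant → -ba → *umafba*.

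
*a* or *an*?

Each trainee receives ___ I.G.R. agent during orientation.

an

The indefinite article is chosen by the initial *sound* of the following word, not its spelling.
The initialism *I.G.R.* is read letter by letter; the first letter, I, is pronounced /aɪ/, which begins with a vowel sound.
So the article is *an*: Each trainee receives an I.G.R. agent during orientation.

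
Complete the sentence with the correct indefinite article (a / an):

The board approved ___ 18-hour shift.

an

The indefinite article is chosen by the initial *sound* of the following word, not its spelling.
The number *18* is spoken "eighteen", beginning with /ˌeɪˈtiːn/ — a vowel sound.
So the article is *an*: The board approved an 18-hour shift.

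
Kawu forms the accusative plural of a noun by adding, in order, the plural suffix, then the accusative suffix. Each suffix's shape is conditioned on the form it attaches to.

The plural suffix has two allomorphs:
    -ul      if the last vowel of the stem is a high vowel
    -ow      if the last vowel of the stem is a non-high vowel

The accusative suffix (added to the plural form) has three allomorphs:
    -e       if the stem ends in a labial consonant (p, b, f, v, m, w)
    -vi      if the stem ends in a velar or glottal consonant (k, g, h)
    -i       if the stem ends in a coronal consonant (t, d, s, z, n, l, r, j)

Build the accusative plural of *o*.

oowe

Since the last vowel of *o* is /o/ (a non-high vowel), it takes -ow, giving *oow*.
Since the final consonant of the plural form *oow* is /w/ (labial), it takes -e, giving *oowe*.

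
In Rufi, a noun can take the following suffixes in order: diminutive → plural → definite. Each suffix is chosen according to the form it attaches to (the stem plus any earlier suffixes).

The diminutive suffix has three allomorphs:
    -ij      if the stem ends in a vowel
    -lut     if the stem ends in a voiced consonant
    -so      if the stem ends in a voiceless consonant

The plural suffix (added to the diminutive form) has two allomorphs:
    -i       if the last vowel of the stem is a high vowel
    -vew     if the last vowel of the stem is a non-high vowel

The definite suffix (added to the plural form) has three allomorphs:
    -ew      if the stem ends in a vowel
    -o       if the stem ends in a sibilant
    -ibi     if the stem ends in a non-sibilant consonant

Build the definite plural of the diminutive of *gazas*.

gazassovewibi

Since the final sound of *gazas* is /s/ (a voiceless consonant), it takes -so, giving *gazasso*.
The diminutive form *gazasso*: last vowel = /o/, a non-high vowel → -vew → *gazassovew*.
The final sound of the plural form *gazassovew* is /w/, which is a non-sibilant consonant, so the definite suffix is -ibi, giving *gazassovewibi*.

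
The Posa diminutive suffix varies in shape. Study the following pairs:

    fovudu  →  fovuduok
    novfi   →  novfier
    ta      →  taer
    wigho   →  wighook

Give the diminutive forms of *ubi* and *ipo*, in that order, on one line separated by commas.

ubier, ipook

The suffix is conditioned by the last vowel: -ok when the last vowel of the stem is a rounded vowel (*fovudu*, *wigho*); -er when the last vowel of the stem is an unrounded vowel (*novfi*, *ta*).
*ubi* — last vowel /i/ (an unrounded vowel) → -er → *ubier*.
Since the last vowel of *ipo* is /o/ (a rounded vowel), it takes -ok, giving *ipook*.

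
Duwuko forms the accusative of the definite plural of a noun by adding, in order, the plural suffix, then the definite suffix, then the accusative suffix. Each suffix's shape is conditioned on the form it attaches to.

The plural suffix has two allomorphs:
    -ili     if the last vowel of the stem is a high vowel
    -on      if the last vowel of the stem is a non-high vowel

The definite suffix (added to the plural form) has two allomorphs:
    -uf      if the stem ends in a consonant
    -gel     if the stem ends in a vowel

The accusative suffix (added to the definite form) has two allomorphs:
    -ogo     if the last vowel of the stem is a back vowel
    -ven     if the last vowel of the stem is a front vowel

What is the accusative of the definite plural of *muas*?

muasonufogo

*muas* — last vowel /a/ (a non-high vowel) → -on → *muason*.
The plural form *muason* — final sound /n/ (a consonant) → -uf → *muasonuf*.
Since the last vowel of the definite form *muasonuf* is /u/ (a back vowel), it takes -ogo, giving *muasonufogo*.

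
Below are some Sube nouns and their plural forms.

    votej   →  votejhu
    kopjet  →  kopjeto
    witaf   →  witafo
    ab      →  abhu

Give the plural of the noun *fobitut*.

fobituto

The pattern is voicing of the final consonant: -o when the stem ends in a voiceless consonant (*kopjet*, *witaf*); -hu when the stem ends in a voiced consonant (*votej*, *ab*).
Since the final consonant of *fobitut* is /t/ (voiceless), it takes -o, giving *fobituto*.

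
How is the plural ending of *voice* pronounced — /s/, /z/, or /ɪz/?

/ɪz/

The stem *voice* ends in a sibilant (/s, z, ʃ, ʒ, tʃ, dʒ/).
The plural suffix surfaces as /ɪz/ after sibilants, /s/ after other voiceless consonants, and /z/ after other voiced sounds.
So the plural -s on *voice* is pronounced /ɪz/.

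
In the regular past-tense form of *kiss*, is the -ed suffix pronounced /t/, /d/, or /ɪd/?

The stem *kiss* ends in a voiceless consonant other than /t/.
The -ed suffix is realized as /ɪd/ after /t, d/; as /t/ after other voiceless consonants; and as /d/ after other voiced sounds.
So -ed on *kiss* is pronounced /t/.

/t/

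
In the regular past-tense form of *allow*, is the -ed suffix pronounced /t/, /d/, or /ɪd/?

/d/

The stem *allow* ends in a voiced sound other than /d/.
The -ed suffix is realized as /ɪd/ after /t, d/; as /t/ after other voiceless consonants; and as /d/ after other voiced sounds.
So -ed on *allow* is pronounced /d/.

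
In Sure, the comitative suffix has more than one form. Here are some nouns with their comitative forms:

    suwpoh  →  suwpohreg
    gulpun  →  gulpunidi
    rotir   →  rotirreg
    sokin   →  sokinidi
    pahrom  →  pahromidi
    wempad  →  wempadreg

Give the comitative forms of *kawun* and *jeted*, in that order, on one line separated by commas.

The suffix is conditioned by the final consonant: -idi when the stem ends in a nasal (*gulpun*, *sokin*, *pahrom*); -reg when the stem ends in a non-nasal consonant (*suwpoh*, *rotir*, *wempad*).
*kawun*: final consonant = /n/, a nasal → -idi → *kawunidi*.
The final consonant of *jeted* is /d/, which is non-nasal, so the suffix is -reg, giving *jetedreg*.

kawunidi, jetedreg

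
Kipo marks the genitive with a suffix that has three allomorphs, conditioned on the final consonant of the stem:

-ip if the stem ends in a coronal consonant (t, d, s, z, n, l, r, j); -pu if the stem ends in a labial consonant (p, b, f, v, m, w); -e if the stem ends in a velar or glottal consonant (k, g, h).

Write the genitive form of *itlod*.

itlodip

*itlod* — final consonant /d/ (coronal) → -ip → *itlodip*.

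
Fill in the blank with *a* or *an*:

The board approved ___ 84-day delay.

an

The indefinite article is chosen by the initial *sound* of the following word, not its spelling.
The number *84* is spoken "eighty-…", beginning with /ˈeɪti/ — a vowel sound.
So the article is *an*: The board approved an 84-day delay.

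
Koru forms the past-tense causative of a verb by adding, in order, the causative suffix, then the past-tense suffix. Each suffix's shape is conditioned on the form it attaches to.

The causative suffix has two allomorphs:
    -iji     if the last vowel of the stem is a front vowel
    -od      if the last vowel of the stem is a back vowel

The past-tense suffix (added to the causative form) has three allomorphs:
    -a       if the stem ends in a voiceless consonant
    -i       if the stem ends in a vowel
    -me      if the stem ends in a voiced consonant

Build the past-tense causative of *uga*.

ugaodme

The last vowel of *uga* is /a/, which is a back vowel, so the causative suffix is -od, giving *ugaod*.
The causative form *ugaod*: final sound = /d/, a voiced consonant → -me → *ugaodme*.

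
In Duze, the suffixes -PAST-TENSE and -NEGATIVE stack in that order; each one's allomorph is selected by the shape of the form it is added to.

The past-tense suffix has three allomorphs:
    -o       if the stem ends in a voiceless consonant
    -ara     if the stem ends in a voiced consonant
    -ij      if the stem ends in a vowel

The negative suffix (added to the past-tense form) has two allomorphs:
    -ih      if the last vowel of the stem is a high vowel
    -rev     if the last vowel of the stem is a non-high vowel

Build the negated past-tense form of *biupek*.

biupekorev

Since the final sound of *biupek* is /k/ (a voiceless consonant), it takes -o, giving *biupeko*.
The past-tense form *biupeko* — last vowel /o/ (a non-high vowel) → -rev → *biupekorev*.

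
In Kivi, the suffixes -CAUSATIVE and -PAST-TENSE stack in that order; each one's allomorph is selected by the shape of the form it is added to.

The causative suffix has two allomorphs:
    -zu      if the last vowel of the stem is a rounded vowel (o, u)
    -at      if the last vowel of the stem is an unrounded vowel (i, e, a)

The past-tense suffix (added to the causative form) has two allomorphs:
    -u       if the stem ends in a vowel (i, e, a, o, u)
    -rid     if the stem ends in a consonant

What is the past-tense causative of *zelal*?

The last vowel of *zelal* is /a/, which is an unrounded vowel, so the causative suffix is -at, giving *zelalat*.
The final sound of the causative form *zelalat* is /t/, which is a consonant, so the past-tense suffix is -rid, giving *zelalatrid*.

zelalatrid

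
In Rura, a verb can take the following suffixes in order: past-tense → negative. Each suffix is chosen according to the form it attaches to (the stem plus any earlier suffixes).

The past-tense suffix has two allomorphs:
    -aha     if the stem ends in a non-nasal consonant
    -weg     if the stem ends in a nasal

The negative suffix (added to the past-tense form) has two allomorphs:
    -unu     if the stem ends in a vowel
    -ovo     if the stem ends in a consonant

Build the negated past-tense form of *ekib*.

The final consonant of *ekib* is /b/, which is non-nasal, so the past-tense suffix is -aha, giving *ekibaha*.
The final sound of the past-tense form *ekibaha* is /a/, which is a vowel, so the negative suffix is -unu, giving *ekibahaunu*.

ekibahaunu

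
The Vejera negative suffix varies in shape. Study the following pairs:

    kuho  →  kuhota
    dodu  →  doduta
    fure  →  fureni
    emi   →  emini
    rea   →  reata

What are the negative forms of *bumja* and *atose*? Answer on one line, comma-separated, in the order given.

bumjata, atoseni

Looking at the last vowel of each stem: -ni when the last vowel of the stem is a front vowel (*fure*, *emi*); -ta when the last vowel of the stem is a back vowel (*kuho*, *dodu*, *rea*).
*bumja*: last vowel = /a/, a back vowel → -ta → *bumjata*.
*atose*: last vowel = /e/, a front vowel → -ni → *atoseni*.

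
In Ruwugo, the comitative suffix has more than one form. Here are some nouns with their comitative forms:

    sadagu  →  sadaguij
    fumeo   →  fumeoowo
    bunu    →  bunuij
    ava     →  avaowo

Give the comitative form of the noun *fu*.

fuij

The alternation tracks the last vowel of the stem — -ij when the last vowel of the stem is a high vowel (*sadagu*, *bunu*); -owo when the last vowel of the stem is a non-high vowel (*fumeo*, *ava*).
Since the last vowel of *fu* is /u/ (a high vowel), it takes -ij, giving *fuij*.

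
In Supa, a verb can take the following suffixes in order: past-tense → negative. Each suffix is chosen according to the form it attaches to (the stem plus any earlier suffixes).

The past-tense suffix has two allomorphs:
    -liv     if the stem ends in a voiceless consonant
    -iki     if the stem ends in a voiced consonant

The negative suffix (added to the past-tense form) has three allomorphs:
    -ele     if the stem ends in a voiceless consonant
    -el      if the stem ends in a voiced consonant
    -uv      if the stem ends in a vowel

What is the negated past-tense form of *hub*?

hubikiuv

Since the final consonant of *hub* is /b/ (voiced), it takes -iki, giving *hubiki*.
The final sound of the past-tense form *hubiki* is /i/, which is a vowel, so the negative suffix is -uv, giving *hubikiuv*.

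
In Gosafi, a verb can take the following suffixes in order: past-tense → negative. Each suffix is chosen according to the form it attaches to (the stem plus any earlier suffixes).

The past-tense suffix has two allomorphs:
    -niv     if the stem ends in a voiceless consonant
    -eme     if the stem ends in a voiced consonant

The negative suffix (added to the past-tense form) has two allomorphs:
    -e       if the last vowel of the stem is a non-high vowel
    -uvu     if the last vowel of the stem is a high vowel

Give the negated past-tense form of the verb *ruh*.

ruhnivuvu

The final consonant of *ruh* is /h/, which is voiceless, so the past-tense suffix is -niv, giving *ruhniv*.
The past-tense form *ruhniv*: last vowel = /i/, a high vowel → -uvu → *ruhnivuvu*.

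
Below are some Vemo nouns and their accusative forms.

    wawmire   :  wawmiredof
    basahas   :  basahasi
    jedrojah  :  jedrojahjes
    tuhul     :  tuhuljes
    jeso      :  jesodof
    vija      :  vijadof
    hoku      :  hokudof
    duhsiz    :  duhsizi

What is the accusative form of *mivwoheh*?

mivwohehjes

The alternation tracks the final sound of the stem — -i when the stem ends in a sibilant (*basahas*, *duhsiz*); -jes when the stem ends in a non-sibilant consonant (*jedrojah*, *tuhul*); -dof when the stem ends in a vowel (*wawmire*, *jeso*, *vija*, *hoku*).
Since the final sound of *mivwoheh* is /h/ (a non-sibilant consonant), it takes -jes, giving *mivwohehjes*.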